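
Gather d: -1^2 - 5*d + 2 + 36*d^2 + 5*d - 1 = 36*d^2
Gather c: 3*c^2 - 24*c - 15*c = 3*c^2 - 39*c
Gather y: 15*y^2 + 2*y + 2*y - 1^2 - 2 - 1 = 15*y^2 + 4*y - 4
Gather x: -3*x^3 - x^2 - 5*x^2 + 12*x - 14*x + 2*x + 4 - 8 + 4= -3*x^3 - 6*x^2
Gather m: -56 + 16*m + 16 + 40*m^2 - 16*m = 40*m^2 - 40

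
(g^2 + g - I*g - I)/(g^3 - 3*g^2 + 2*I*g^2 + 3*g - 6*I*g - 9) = (g + 1)/(g^2 + 3*g*(-1 + I) - 9*I)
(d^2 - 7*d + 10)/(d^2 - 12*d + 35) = (d - 2)/(d - 7)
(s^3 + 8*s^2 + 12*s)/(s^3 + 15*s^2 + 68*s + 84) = s/(s + 7)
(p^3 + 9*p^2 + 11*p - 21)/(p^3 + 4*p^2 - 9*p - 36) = (p^2 + 6*p - 7)/(p^2 + p - 12)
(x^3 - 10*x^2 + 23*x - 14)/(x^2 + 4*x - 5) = (x^2 - 9*x + 14)/(x + 5)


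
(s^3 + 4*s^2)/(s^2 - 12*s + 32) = s^2*(s + 4)/(s^2 - 12*s + 32)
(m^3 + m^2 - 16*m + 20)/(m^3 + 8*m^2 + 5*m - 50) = (m - 2)/(m + 5)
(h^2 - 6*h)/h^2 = (h - 6)/h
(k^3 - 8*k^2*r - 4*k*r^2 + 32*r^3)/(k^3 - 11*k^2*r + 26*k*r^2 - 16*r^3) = (-k - 2*r)/(-k + r)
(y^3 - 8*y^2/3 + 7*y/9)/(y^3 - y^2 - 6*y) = (-y^2 + 8*y/3 - 7/9)/(-y^2 + y + 6)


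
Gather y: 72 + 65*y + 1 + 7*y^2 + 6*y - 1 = 7*y^2 + 71*y + 72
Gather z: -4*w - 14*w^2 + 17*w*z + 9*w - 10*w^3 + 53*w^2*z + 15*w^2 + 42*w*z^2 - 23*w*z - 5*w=-10*w^3 + w^2 + 42*w*z^2 + z*(53*w^2 - 6*w)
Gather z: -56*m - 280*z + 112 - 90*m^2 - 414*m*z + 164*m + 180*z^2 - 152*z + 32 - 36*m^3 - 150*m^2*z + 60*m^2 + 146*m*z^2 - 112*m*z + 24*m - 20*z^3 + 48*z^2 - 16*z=-36*m^3 - 30*m^2 + 132*m - 20*z^3 + z^2*(146*m + 228) + z*(-150*m^2 - 526*m - 448) + 144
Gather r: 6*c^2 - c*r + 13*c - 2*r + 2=6*c^2 + 13*c + r*(-c - 2) + 2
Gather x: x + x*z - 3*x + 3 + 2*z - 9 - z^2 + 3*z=x*(z - 2) - z^2 + 5*z - 6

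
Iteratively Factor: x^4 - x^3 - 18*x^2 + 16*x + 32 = (x - 4)*(x^3 + 3*x^2 - 6*x - 8) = (x - 4)*(x + 1)*(x^2 + 2*x - 8) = (x - 4)*(x + 1)*(x + 4)*(x - 2)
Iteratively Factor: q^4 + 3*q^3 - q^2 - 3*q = (q + 3)*(q^3 - q) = (q + 1)*(q + 3)*(q^2 - q) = (q - 1)*(q + 1)*(q + 3)*(q)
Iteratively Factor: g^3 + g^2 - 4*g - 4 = (g + 2)*(g^2 - g - 2) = (g - 2)*(g + 2)*(g + 1)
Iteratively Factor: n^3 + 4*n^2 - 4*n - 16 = (n + 4)*(n^2 - 4) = (n - 2)*(n + 4)*(n + 2)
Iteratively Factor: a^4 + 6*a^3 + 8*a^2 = (a)*(a^3 + 6*a^2 + 8*a) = a*(a + 2)*(a^2 + 4*a) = a*(a + 2)*(a + 4)*(a)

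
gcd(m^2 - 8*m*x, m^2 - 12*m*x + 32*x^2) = -m + 8*x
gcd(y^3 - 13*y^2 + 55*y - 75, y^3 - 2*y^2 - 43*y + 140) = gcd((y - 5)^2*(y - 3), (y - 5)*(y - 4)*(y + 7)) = y - 5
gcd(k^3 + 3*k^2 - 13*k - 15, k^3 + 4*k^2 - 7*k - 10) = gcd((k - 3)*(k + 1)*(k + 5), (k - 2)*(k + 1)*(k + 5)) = k^2 + 6*k + 5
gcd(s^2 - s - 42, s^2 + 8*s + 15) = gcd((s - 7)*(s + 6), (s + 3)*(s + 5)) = 1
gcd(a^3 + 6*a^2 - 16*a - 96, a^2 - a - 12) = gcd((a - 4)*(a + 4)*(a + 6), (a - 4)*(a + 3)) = a - 4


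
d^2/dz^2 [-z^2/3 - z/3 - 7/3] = -2/3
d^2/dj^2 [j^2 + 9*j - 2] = 2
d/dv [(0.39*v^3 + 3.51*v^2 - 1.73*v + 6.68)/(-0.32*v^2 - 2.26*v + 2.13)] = (-0.1248*v^4 - 1.7628*v^3 - 5.9941*v^2 + 19.2278*v + 11.4119)/(0.1024*v^4 + 1.4464*v^3 + 3.7444*v^2 - 9.6276*v + 4.5369)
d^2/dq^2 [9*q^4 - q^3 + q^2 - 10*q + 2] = 108*q^2 - 6*q + 2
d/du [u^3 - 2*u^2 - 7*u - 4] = 3*u^2 - 4*u - 7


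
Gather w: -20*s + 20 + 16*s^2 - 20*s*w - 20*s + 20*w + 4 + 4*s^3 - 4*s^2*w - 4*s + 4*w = 4*s^3 + 16*s^2 - 44*s + w*(-4*s^2 - 20*s + 24) + 24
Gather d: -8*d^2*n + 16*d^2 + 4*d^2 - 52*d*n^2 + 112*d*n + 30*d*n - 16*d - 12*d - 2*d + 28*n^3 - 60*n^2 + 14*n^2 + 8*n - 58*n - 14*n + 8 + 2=d^2*(20 - 8*n) + d*(-52*n^2 + 142*n - 30) + 28*n^3 - 46*n^2 - 64*n + 10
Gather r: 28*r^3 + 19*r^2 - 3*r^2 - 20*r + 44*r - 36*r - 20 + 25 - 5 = 28*r^3 + 16*r^2 - 12*r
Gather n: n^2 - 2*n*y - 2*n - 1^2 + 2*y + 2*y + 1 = n^2 + n*(-2*y - 2) + 4*y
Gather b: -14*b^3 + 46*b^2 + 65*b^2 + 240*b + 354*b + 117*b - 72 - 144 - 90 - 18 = -14*b^3 + 111*b^2 + 711*b - 324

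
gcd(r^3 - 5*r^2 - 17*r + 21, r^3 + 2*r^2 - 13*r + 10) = r - 1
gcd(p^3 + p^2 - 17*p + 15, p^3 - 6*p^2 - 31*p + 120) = p^2 + 2*p - 15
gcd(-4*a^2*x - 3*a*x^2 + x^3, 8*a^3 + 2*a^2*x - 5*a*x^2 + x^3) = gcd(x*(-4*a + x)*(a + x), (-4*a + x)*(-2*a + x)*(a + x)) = -4*a^2 - 3*a*x + x^2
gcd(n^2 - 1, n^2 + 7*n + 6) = n + 1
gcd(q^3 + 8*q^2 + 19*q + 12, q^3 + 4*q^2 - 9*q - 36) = q^2 + 7*q + 12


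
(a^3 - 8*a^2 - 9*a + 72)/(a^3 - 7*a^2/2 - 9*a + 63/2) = 2*(a - 8)/(2*a - 7)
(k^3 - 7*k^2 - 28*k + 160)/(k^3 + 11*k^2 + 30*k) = (k^2 - 12*k + 32)/(k*(k + 6))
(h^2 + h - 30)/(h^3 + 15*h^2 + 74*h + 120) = (h - 5)/(h^2 + 9*h + 20)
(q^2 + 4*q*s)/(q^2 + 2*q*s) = (q + 4*s)/(q + 2*s)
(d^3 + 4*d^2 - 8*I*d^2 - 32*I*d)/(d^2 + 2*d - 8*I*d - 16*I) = d*(d + 4)/(d + 2)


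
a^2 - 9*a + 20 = (a - 5)*(a - 4)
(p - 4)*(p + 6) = p^2 + 2*p - 24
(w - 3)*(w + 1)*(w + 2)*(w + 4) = w^4 + 4*w^3 - 7*w^2 - 34*w - 24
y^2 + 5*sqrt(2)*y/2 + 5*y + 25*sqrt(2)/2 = (y + 5)*(y + 5*sqrt(2)/2)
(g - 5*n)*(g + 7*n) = g^2 + 2*g*n - 35*n^2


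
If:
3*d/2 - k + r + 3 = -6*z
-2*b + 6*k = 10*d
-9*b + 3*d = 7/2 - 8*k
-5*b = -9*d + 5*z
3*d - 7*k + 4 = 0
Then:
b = 35/93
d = 67/186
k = 45/62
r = -2757/620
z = 253/930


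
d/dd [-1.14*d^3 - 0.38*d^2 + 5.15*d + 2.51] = -3.42*d^2 - 0.76*d + 5.15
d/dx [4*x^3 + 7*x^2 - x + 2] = 12*x^2 + 14*x - 1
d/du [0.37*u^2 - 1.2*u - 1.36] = 0.74*u - 1.2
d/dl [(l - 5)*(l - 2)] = 2*l - 7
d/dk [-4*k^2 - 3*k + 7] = -8*k - 3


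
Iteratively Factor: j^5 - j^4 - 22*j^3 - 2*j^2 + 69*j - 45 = (j - 5)*(j^4 + 4*j^3 - 2*j^2 - 12*j + 9) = (j - 5)*(j - 1)*(j^3 + 5*j^2 + 3*j - 9) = (j - 5)*(j - 1)*(j + 3)*(j^2 + 2*j - 3) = (j - 5)*(j - 1)^2*(j + 3)*(j + 3)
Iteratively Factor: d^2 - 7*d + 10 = (d - 5)*(d - 2)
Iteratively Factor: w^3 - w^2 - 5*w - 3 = (w - 3)*(w^2 + 2*w + 1) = (w - 3)*(w + 1)*(w + 1)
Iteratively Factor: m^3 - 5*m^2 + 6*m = (m)*(m^2 - 5*m + 6) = m*(m - 3)*(m - 2)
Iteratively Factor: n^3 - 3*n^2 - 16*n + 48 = (n - 3)*(n^2 - 16) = (n - 4)*(n - 3)*(n + 4)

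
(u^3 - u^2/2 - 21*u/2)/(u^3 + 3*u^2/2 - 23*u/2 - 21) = u/(u + 2)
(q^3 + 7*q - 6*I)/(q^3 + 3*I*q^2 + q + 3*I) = (q - 2*I)/(q + I)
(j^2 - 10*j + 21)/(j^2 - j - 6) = (j - 7)/(j + 2)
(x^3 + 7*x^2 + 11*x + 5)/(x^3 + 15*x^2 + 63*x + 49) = (x^2 + 6*x + 5)/(x^2 + 14*x + 49)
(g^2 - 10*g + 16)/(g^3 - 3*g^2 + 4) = (g - 8)/(g^2 - g - 2)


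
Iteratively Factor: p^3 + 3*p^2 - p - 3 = (p + 3)*(p^2 - 1) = (p + 1)*(p + 3)*(p - 1)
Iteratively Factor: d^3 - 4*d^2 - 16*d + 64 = (d - 4)*(d^2 - 16) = (d - 4)*(d + 4)*(d - 4)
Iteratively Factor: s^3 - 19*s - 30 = (s - 5)*(s^2 + 5*s + 6) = (s - 5)*(s + 2)*(s + 3)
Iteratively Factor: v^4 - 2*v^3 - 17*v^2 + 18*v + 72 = (v - 3)*(v^3 + v^2 - 14*v - 24) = (v - 3)*(v + 3)*(v^2 - 2*v - 8) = (v - 3)*(v + 2)*(v + 3)*(v - 4)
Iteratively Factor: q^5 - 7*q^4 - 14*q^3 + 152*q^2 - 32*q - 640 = (q + 4)*(q^4 - 11*q^3 + 30*q^2 + 32*q - 160) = (q - 5)*(q + 4)*(q^3 - 6*q^2 + 32) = (q - 5)*(q + 2)*(q + 4)*(q^2 - 8*q + 16) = (q - 5)*(q - 4)*(q + 2)*(q + 4)*(q - 4)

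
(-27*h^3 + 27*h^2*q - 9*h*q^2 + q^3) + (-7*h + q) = -27*h^3 + 27*h^2*q - 9*h*q^2 - 7*h + q^3 + q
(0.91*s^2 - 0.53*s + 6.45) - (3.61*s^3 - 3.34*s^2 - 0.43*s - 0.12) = -3.61*s^3 + 4.25*s^2 - 0.1*s + 6.57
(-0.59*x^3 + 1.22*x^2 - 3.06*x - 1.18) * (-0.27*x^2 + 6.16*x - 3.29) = 0.1593*x^5 - 3.9638*x^4 + 10.2825*x^3 - 22.5448*x^2 + 2.7986*x + 3.8822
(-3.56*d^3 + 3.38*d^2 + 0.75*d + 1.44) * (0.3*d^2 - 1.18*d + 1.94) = -1.068*d^5 + 5.2148*d^4 - 10.6698*d^3 + 6.1042*d^2 - 0.2442*d + 2.7936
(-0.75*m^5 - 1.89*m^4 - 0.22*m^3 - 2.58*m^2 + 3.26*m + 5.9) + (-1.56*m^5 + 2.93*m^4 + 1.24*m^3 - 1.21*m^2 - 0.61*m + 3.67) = -2.31*m^5 + 1.04*m^4 + 1.02*m^3 - 3.79*m^2 + 2.65*m + 9.57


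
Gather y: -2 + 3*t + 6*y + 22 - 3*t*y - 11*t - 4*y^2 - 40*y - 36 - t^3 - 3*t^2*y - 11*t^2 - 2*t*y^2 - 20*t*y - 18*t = -t^3 - 11*t^2 - 26*t + y^2*(-2*t - 4) + y*(-3*t^2 - 23*t - 34) - 16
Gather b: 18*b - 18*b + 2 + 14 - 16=0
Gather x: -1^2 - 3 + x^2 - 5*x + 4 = x^2 - 5*x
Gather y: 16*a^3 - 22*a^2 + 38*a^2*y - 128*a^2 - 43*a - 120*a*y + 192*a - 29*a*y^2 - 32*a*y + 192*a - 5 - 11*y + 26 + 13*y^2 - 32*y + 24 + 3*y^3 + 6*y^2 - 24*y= 16*a^3 - 150*a^2 + 341*a + 3*y^3 + y^2*(19 - 29*a) + y*(38*a^2 - 152*a - 67) + 45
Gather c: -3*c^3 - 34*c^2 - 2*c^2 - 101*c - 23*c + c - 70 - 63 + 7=-3*c^3 - 36*c^2 - 123*c - 126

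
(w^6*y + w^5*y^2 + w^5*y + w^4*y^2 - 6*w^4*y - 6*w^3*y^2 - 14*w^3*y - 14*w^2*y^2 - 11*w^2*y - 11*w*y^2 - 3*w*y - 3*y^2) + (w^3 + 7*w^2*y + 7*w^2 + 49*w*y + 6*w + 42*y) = w^6*y + w^5*y^2 + w^5*y + w^4*y^2 - 6*w^4*y - 6*w^3*y^2 - 14*w^3*y + w^3 - 14*w^2*y^2 - 4*w^2*y + 7*w^2 - 11*w*y^2 + 46*w*y + 6*w - 3*y^2 + 42*y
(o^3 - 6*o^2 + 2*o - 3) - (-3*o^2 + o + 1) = o^3 - 3*o^2 + o - 4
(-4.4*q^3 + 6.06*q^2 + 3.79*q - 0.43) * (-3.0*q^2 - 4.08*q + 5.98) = 13.2*q^5 - 0.227999999999998*q^4 - 62.4068*q^3 + 22.0656*q^2 + 24.4186*q - 2.5714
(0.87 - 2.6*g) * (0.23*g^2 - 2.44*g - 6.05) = -0.598*g^3 + 6.5441*g^2 + 13.6072*g - 5.2635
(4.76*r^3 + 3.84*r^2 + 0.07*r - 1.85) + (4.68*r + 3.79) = 4.76*r^3 + 3.84*r^2 + 4.75*r + 1.94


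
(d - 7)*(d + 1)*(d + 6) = d^3 - 43*d - 42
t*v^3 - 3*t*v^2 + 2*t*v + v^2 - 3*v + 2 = (v - 2)*(v - 1)*(t*v + 1)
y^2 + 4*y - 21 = (y - 3)*(y + 7)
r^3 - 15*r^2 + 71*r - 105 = (r - 7)*(r - 5)*(r - 3)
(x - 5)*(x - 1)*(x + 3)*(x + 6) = x^4 + 3*x^3 - 31*x^2 - 63*x + 90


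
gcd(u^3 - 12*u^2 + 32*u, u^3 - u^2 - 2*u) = u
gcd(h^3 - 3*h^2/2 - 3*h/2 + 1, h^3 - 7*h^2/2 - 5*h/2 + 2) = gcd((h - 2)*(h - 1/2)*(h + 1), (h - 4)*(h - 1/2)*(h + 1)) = h^2 + h/2 - 1/2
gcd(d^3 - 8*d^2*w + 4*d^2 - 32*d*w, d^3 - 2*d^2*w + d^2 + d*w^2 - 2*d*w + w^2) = 1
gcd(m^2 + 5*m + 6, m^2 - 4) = m + 2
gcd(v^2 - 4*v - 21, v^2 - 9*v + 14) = v - 7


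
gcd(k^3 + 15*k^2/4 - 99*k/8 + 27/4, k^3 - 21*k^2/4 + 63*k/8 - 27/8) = k^2 - 9*k/4 + 9/8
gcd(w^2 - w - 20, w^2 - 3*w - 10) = w - 5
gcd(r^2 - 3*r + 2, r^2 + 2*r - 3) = r - 1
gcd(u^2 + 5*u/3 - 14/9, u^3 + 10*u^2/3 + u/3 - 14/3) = u + 7/3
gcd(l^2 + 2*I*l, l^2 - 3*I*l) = l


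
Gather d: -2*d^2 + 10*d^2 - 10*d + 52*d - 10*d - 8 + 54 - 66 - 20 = 8*d^2 + 32*d - 40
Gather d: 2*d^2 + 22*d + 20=2*d^2 + 22*d + 20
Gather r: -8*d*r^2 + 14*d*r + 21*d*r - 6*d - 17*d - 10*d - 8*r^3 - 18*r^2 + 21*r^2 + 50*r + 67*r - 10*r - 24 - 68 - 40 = -33*d - 8*r^3 + r^2*(3 - 8*d) + r*(35*d + 107) - 132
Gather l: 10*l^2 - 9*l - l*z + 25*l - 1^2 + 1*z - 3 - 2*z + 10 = 10*l^2 + l*(16 - z) - z + 6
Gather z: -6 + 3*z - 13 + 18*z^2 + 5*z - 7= 18*z^2 + 8*z - 26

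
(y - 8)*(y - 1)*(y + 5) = y^3 - 4*y^2 - 37*y + 40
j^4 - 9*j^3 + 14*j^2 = j^2*(j - 7)*(j - 2)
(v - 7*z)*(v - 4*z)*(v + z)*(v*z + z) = v^4*z - 10*v^3*z^2 + v^3*z + 17*v^2*z^3 - 10*v^2*z^2 + 28*v*z^4 + 17*v*z^3 + 28*z^4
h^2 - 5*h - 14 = (h - 7)*(h + 2)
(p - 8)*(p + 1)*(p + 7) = p^3 - 57*p - 56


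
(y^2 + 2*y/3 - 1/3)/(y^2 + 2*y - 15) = (3*y^2 + 2*y - 1)/(3*(y^2 + 2*y - 15))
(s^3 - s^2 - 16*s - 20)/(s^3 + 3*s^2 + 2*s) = (s^2 - 3*s - 10)/(s*(s + 1))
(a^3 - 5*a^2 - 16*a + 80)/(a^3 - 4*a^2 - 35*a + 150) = (a^2 - 16)/(a^2 + a - 30)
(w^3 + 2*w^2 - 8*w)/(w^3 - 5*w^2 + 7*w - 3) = w*(w^2 + 2*w - 8)/(w^3 - 5*w^2 + 7*w - 3)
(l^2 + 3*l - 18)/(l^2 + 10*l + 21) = (l^2 + 3*l - 18)/(l^2 + 10*l + 21)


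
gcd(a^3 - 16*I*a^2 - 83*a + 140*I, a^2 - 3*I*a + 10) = a - 5*I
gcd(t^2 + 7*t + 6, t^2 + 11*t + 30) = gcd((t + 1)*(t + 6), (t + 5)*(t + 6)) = t + 6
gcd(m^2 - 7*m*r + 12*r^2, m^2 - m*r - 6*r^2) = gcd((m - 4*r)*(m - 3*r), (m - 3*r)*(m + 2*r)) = -m + 3*r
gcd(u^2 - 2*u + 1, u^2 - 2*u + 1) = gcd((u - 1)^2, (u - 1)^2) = u^2 - 2*u + 1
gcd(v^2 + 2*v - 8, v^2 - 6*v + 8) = v - 2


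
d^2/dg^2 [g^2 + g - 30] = 2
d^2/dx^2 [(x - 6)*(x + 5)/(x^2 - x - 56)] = 156*(x^2 - x + 19)/(x^6 - 3*x^5 - 165*x^4 + 335*x^3 + 9240*x^2 - 9408*x - 175616)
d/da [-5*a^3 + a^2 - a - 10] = -15*a^2 + 2*a - 1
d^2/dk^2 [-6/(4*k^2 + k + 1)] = 12*(16*k^2 + 4*k - (8*k + 1)^2 + 4)/(4*k^2 + k + 1)^3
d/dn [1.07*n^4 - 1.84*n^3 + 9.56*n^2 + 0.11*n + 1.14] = 4.28*n^3 - 5.52*n^2 + 19.12*n + 0.11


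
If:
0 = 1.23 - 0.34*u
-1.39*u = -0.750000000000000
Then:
No Solution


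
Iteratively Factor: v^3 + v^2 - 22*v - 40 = (v + 2)*(v^2 - v - 20) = (v - 5)*(v + 2)*(v + 4)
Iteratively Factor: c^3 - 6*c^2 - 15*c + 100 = (c - 5)*(c^2 - c - 20) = (c - 5)*(c + 4)*(c - 5)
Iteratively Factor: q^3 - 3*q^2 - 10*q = (q + 2)*(q^2 - 5*q) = (q - 5)*(q + 2)*(q)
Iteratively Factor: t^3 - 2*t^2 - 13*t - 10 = (t + 2)*(t^2 - 4*t - 5) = (t - 5)*(t + 2)*(t + 1)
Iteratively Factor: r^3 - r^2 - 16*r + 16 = (r - 4)*(r^2 + 3*r - 4) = (r - 4)*(r - 1)*(r + 4)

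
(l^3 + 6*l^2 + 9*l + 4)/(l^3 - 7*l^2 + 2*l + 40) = (l^3 + 6*l^2 + 9*l + 4)/(l^3 - 7*l^2 + 2*l + 40)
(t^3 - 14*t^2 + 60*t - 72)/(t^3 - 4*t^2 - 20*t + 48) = (t - 6)/(t + 4)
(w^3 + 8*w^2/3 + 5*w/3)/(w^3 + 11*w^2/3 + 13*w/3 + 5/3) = w/(w + 1)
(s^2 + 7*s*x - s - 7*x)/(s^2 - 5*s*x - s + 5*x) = (-s - 7*x)/(-s + 5*x)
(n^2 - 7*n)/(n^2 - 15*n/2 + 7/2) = 2*n/(2*n - 1)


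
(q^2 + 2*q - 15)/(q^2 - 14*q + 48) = (q^2 + 2*q - 15)/(q^2 - 14*q + 48)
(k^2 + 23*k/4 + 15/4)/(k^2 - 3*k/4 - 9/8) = 2*(k + 5)/(2*k - 3)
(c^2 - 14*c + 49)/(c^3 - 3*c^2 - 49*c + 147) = (c - 7)/(c^2 + 4*c - 21)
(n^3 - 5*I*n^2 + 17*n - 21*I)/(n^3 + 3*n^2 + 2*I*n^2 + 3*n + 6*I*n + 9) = (n - 7*I)/(n + 3)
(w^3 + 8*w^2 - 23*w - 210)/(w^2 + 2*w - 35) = w + 6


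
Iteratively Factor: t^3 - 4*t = (t)*(t^2 - 4) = t*(t + 2)*(t - 2)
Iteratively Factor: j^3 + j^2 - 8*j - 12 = (j + 2)*(j^2 - j - 6) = (j - 3)*(j + 2)*(j + 2)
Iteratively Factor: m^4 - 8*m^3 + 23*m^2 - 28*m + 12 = (m - 3)*(m^3 - 5*m^2 + 8*m - 4) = (m - 3)*(m - 2)*(m^2 - 3*m + 2) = (m - 3)*(m - 2)*(m - 1)*(m - 2)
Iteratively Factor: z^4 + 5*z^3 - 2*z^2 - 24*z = (z + 3)*(z^3 + 2*z^2 - 8*z) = z*(z + 3)*(z^2 + 2*z - 8) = z*(z + 3)*(z + 4)*(z - 2)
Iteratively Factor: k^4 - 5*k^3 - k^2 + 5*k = (k - 5)*(k^3 - k) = (k - 5)*(k + 1)*(k^2 - k) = (k - 5)*(k - 1)*(k + 1)*(k)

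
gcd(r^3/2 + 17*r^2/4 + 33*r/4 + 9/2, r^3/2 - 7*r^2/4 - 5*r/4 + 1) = r + 1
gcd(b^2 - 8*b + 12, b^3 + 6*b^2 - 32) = b - 2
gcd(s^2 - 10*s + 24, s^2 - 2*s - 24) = s - 6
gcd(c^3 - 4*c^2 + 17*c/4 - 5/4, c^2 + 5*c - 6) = c - 1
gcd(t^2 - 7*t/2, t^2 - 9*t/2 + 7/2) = t - 7/2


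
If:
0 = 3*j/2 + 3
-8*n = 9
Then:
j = -2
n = -9/8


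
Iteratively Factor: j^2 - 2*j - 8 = (j - 4)*(j + 2)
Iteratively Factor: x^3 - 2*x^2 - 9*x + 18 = (x - 2)*(x^2 - 9) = (x - 2)*(x + 3)*(x - 3)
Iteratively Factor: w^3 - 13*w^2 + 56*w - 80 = (w - 4)*(w^2 - 9*w + 20) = (w - 5)*(w - 4)*(w - 4)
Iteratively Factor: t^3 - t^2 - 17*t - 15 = (t + 3)*(t^2 - 4*t - 5) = (t - 5)*(t + 3)*(t + 1)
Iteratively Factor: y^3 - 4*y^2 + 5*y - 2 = (y - 1)*(y^2 - 3*y + 2) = (y - 2)*(y - 1)*(y - 1)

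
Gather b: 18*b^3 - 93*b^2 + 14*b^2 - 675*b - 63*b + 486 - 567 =18*b^3 - 79*b^2 - 738*b - 81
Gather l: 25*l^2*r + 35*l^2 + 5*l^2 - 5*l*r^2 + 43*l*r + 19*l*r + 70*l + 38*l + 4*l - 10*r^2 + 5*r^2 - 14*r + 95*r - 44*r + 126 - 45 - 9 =l^2*(25*r + 40) + l*(-5*r^2 + 62*r + 112) - 5*r^2 + 37*r + 72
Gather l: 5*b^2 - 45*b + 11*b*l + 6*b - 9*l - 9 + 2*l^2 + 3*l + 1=5*b^2 - 39*b + 2*l^2 + l*(11*b - 6) - 8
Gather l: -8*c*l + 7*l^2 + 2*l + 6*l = 7*l^2 + l*(8 - 8*c)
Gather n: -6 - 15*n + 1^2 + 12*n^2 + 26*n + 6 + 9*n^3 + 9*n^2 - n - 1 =9*n^3 + 21*n^2 + 10*n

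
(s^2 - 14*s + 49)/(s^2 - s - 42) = (s - 7)/(s + 6)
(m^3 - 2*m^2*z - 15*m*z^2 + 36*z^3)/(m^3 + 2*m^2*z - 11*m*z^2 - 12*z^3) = (m - 3*z)/(m + z)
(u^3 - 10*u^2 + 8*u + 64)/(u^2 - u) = (u^3 - 10*u^2 + 8*u + 64)/(u*(u - 1))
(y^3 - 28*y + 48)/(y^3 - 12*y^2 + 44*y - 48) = (y + 6)/(y - 6)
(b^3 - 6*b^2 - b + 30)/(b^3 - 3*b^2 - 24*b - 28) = (b^2 - 8*b + 15)/(b^2 - 5*b - 14)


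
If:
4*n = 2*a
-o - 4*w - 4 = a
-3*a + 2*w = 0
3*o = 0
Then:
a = -4/7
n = -2/7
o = 0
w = -6/7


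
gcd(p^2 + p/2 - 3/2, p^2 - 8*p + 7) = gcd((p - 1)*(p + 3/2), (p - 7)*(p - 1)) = p - 1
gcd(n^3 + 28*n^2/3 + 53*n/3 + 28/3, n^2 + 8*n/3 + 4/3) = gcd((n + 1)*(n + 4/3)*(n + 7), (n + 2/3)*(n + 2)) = 1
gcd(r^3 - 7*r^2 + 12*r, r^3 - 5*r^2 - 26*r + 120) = r - 4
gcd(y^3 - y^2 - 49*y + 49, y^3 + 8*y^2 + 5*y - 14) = y^2 + 6*y - 7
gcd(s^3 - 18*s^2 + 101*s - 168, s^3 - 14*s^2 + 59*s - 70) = s - 7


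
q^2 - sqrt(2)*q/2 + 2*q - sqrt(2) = (q + 2)*(q - sqrt(2)/2)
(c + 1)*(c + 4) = c^2 + 5*c + 4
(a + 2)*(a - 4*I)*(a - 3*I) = a^3 + 2*a^2 - 7*I*a^2 - 12*a - 14*I*a - 24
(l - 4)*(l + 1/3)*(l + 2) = l^3 - 5*l^2/3 - 26*l/3 - 8/3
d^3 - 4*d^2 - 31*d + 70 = (d - 7)*(d - 2)*(d + 5)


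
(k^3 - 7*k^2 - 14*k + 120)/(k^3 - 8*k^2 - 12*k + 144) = (k - 5)/(k - 6)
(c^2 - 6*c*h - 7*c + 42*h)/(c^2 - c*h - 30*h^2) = (c - 7)/(c + 5*h)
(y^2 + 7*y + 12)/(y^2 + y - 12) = (y + 3)/(y - 3)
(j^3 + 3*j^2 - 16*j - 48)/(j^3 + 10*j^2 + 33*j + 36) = (j - 4)/(j + 3)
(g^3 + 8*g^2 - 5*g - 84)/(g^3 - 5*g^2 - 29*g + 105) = (g^2 + 11*g + 28)/(g^2 - 2*g - 35)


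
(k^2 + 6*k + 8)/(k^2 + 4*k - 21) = (k^2 + 6*k + 8)/(k^2 + 4*k - 21)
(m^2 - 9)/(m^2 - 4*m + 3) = (m + 3)/(m - 1)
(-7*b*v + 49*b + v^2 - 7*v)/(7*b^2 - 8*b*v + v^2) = (v - 7)/(-b + v)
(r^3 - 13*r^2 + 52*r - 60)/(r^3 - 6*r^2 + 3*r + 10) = (r - 6)/(r + 1)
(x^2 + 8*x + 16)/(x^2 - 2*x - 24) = (x + 4)/(x - 6)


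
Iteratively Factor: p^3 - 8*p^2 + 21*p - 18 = (p - 2)*(p^2 - 6*p + 9) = (p - 3)*(p - 2)*(p - 3)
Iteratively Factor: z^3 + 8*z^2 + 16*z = (z)*(z^2 + 8*z + 16) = z*(z + 4)*(z + 4)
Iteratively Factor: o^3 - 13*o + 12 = (o - 3)*(o^2 + 3*o - 4) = (o - 3)*(o - 1)*(o + 4)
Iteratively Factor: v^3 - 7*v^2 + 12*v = (v - 4)*(v^2 - 3*v) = v*(v - 4)*(v - 3)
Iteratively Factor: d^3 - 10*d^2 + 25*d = (d - 5)*(d^2 - 5*d) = (d - 5)^2*(d)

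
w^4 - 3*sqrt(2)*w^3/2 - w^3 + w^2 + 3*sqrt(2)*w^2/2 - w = w*(w - 1)*(w - sqrt(2))*(w - sqrt(2)/2)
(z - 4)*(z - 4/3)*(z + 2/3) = z^3 - 14*z^2/3 + 16*z/9 + 32/9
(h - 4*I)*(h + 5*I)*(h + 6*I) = h^3 + 7*I*h^2 + 14*h + 120*I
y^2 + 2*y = y*(y + 2)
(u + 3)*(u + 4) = u^2 + 7*u + 12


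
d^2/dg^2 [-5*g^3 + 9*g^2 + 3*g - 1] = 18 - 30*g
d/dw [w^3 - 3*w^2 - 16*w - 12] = 3*w^2 - 6*w - 16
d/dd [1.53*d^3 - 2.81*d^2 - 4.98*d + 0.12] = 4.59*d^2 - 5.62*d - 4.98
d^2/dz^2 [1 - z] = 0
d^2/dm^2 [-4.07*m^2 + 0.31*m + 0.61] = -8.14000000000000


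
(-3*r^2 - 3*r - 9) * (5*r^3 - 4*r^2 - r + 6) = -15*r^5 - 3*r^4 - 30*r^3 + 21*r^2 - 9*r - 54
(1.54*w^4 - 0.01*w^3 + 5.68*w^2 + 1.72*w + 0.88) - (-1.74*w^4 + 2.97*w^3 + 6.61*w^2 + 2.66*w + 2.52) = 3.28*w^4 - 2.98*w^3 - 0.930000000000001*w^2 - 0.94*w - 1.64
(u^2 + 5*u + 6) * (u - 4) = u^3 + u^2 - 14*u - 24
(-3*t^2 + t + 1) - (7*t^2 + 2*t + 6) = -10*t^2 - t - 5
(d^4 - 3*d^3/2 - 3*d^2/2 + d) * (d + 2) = d^5 + d^4/2 - 9*d^3/2 - 2*d^2 + 2*d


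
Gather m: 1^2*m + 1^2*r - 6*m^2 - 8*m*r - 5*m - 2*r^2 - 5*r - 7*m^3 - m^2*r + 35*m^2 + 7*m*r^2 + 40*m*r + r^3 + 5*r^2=-7*m^3 + m^2*(29 - r) + m*(7*r^2 + 32*r - 4) + r^3 + 3*r^2 - 4*r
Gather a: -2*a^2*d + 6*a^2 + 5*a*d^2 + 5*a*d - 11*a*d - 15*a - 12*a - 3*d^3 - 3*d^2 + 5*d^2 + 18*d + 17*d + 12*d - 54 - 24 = a^2*(6 - 2*d) + a*(5*d^2 - 6*d - 27) - 3*d^3 + 2*d^2 + 47*d - 78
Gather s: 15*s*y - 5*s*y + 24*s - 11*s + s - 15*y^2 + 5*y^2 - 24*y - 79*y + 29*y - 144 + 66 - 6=s*(10*y + 14) - 10*y^2 - 74*y - 84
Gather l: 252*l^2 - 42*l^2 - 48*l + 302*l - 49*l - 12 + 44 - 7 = 210*l^2 + 205*l + 25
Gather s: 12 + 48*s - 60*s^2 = -60*s^2 + 48*s + 12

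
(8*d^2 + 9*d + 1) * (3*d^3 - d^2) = 24*d^5 + 19*d^4 - 6*d^3 - d^2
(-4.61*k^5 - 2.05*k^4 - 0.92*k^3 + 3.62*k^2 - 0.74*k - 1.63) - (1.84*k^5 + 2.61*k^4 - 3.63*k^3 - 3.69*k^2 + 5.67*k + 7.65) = -6.45*k^5 - 4.66*k^4 + 2.71*k^3 + 7.31*k^2 - 6.41*k - 9.28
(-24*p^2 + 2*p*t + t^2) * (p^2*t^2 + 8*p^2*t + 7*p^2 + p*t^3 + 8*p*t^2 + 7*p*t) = -24*p^4*t^2 - 192*p^4*t - 168*p^4 - 22*p^3*t^3 - 176*p^3*t^2 - 154*p^3*t + 3*p^2*t^4 + 24*p^2*t^3 + 21*p^2*t^2 + p*t^5 + 8*p*t^4 + 7*p*t^3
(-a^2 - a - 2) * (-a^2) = a^4 + a^3 + 2*a^2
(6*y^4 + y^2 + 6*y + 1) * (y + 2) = 6*y^5 + 12*y^4 + y^3 + 8*y^2 + 13*y + 2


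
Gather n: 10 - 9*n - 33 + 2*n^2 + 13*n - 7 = 2*n^2 + 4*n - 30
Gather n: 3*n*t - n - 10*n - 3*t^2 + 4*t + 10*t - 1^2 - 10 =n*(3*t - 11) - 3*t^2 + 14*t - 11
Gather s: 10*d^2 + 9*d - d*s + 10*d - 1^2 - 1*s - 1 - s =10*d^2 + 19*d + s*(-d - 2) - 2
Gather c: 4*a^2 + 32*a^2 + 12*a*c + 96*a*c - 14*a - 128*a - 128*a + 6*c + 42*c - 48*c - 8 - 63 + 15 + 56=36*a^2 + 108*a*c - 270*a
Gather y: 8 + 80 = 88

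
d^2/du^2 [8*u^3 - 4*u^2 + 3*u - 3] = 48*u - 8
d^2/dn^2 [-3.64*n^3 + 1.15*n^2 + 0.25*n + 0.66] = 2.3 - 21.84*n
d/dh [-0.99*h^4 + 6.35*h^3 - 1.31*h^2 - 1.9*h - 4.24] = -3.96*h^3 + 19.05*h^2 - 2.62*h - 1.9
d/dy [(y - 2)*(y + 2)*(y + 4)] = 3*y^2 + 8*y - 4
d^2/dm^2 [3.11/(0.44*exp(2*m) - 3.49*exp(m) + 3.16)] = ((10.8539 - 5.4736*exp(m))*(0.44*exp(2*m) - 3.49*exp(m) + 3.16) + 3.11*(0.88*exp(m) - 3.49)*(1.76*exp(m) - 6.98)*exp(m))*exp(m)/(0.44*exp(2*m) - 3.49*exp(m) + 3.16)^3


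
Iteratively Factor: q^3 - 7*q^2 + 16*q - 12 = (q - 2)*(q^2 - 5*q + 6) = (q - 3)*(q - 2)*(q - 2)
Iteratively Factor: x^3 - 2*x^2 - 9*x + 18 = (x - 2)*(x^2 - 9) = (x - 3)*(x - 2)*(x + 3)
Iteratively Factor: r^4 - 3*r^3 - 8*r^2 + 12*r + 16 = (r + 2)*(r^3 - 5*r^2 + 2*r + 8) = (r + 1)*(r + 2)*(r^2 - 6*r + 8) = (r - 2)*(r + 1)*(r + 2)*(r - 4)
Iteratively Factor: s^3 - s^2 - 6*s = (s + 2)*(s^2 - 3*s) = s*(s + 2)*(s - 3)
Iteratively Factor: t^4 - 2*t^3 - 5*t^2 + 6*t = (t + 2)*(t^3 - 4*t^2 + 3*t) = t*(t + 2)*(t^2 - 4*t + 3) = t*(t - 3)*(t + 2)*(t - 1)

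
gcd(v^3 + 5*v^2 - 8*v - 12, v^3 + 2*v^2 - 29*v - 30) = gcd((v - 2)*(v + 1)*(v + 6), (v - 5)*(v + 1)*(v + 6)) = v^2 + 7*v + 6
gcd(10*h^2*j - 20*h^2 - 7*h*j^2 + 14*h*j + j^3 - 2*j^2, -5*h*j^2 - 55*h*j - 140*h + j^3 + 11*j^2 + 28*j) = 5*h - j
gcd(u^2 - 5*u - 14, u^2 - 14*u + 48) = 1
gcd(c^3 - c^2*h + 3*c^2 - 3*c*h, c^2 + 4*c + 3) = c + 3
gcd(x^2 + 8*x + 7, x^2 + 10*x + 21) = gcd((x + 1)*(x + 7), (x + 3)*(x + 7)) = x + 7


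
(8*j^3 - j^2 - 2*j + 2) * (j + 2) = 8*j^4 + 15*j^3 - 4*j^2 - 2*j + 4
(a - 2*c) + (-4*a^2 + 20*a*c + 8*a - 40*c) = -4*a^2 + 20*a*c + 9*a - 42*c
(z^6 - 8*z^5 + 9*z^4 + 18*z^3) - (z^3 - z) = z^6 - 8*z^5 + 9*z^4 + 17*z^3 + z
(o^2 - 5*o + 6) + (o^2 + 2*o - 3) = 2*o^2 - 3*o + 3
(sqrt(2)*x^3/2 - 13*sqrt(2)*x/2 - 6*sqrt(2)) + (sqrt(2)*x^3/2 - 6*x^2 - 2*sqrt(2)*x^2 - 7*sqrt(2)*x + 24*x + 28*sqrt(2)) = sqrt(2)*x^3 - 6*x^2 - 2*sqrt(2)*x^2 - 27*sqrt(2)*x/2 + 24*x + 22*sqrt(2)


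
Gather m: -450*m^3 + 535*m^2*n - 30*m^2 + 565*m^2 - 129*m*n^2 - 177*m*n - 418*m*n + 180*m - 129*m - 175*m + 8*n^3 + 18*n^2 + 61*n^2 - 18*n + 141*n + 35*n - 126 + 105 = -450*m^3 + m^2*(535*n + 535) + m*(-129*n^2 - 595*n - 124) + 8*n^3 + 79*n^2 + 158*n - 21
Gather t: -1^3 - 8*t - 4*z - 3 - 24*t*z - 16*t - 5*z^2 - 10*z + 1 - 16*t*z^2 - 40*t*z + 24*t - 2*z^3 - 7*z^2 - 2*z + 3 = t*(-16*z^2 - 64*z) - 2*z^3 - 12*z^2 - 16*z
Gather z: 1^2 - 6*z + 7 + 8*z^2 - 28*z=8*z^2 - 34*z + 8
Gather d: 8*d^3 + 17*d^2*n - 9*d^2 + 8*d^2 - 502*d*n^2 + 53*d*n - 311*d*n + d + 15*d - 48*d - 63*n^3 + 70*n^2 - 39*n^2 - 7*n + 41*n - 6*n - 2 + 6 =8*d^3 + d^2*(17*n - 1) + d*(-502*n^2 - 258*n - 32) - 63*n^3 + 31*n^2 + 28*n + 4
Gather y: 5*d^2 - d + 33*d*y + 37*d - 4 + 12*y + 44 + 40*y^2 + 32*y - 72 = 5*d^2 + 36*d + 40*y^2 + y*(33*d + 44) - 32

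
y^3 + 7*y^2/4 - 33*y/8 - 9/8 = (y - 3/2)*(y + 1/4)*(y + 3)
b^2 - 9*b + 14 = (b - 7)*(b - 2)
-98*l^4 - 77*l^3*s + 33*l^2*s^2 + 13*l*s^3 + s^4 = (-2*l + s)*(l + s)*(7*l + s)^2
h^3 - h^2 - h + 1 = (h - 1)^2*(h + 1)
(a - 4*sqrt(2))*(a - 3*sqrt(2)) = a^2 - 7*sqrt(2)*a + 24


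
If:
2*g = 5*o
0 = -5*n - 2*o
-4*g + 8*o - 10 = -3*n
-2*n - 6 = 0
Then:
No Solution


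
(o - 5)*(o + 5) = o^2 - 25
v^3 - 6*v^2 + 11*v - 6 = (v - 3)*(v - 2)*(v - 1)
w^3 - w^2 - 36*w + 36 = (w - 6)*(w - 1)*(w + 6)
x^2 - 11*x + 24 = (x - 8)*(x - 3)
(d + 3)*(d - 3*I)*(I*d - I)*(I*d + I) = -d^4 - 3*d^3 + 3*I*d^3 + d^2 + 9*I*d^2 + 3*d - 3*I*d - 9*I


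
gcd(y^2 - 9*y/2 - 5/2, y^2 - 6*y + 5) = y - 5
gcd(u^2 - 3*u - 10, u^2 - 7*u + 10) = u - 5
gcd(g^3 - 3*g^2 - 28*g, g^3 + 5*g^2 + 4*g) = g^2 + 4*g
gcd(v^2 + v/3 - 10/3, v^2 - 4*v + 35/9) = v - 5/3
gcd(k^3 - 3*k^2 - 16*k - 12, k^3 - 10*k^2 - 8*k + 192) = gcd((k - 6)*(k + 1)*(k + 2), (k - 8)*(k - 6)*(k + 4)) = k - 6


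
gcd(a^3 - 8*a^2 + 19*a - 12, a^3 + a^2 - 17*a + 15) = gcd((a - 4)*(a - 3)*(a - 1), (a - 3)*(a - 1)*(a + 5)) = a^2 - 4*a + 3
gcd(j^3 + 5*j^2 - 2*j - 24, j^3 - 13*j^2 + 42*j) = 1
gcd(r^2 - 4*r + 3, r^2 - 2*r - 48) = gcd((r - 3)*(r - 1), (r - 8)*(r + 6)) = 1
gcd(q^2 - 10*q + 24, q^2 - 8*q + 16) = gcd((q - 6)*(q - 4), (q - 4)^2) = q - 4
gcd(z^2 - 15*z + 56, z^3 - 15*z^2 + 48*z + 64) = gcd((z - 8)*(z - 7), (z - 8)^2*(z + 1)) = z - 8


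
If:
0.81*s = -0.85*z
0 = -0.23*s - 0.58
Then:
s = -2.52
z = 2.40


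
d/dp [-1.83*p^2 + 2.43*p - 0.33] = 2.43 - 3.66*p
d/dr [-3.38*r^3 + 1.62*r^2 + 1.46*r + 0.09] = -10.14*r^2 + 3.24*r + 1.46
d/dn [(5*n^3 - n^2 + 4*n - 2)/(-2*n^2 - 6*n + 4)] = (-5*n^4 - 30*n^3 + 37*n^2 - 8*n + 2)/(2*(n^4 + 6*n^3 + 5*n^2 - 12*n + 4))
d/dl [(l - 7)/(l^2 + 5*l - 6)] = (l^2 + 5*l - (l - 7)*(2*l + 5) - 6)/(l^2 + 5*l - 6)^2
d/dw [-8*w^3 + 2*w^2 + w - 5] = -24*w^2 + 4*w + 1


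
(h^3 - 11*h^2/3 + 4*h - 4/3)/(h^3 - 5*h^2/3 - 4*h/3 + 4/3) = (h - 1)/(h + 1)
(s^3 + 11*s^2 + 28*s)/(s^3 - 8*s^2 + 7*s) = (s^2 + 11*s + 28)/(s^2 - 8*s + 7)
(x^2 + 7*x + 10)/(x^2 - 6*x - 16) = (x + 5)/(x - 8)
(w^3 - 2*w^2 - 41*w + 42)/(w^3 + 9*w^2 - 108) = (w^2 - 8*w + 7)/(w^2 + 3*w - 18)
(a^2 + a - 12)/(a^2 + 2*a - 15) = (a + 4)/(a + 5)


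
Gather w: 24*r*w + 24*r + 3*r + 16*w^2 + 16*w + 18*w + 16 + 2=27*r + 16*w^2 + w*(24*r + 34) + 18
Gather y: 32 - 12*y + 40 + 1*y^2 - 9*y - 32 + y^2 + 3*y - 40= 2*y^2 - 18*y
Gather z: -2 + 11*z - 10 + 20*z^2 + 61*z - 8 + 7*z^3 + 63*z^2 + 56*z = 7*z^3 + 83*z^2 + 128*z - 20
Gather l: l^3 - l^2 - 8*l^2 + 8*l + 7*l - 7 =l^3 - 9*l^2 + 15*l - 7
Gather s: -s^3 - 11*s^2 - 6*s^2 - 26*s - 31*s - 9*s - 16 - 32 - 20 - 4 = -s^3 - 17*s^2 - 66*s - 72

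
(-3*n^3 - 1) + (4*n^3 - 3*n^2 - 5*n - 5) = n^3 - 3*n^2 - 5*n - 6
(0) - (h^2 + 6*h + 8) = -h^2 - 6*h - 8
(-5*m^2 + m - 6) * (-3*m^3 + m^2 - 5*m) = 15*m^5 - 8*m^4 + 44*m^3 - 11*m^2 + 30*m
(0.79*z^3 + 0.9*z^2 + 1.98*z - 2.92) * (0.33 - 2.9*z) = -2.291*z^4 - 2.3493*z^3 - 5.445*z^2 + 9.1214*z - 0.9636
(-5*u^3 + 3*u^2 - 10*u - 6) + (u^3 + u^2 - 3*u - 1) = -4*u^3 + 4*u^2 - 13*u - 7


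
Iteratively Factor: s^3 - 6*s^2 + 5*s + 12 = (s - 4)*(s^2 - 2*s - 3) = (s - 4)*(s - 3)*(s + 1)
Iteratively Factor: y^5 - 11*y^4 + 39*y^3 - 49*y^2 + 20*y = (y - 5)*(y^4 - 6*y^3 + 9*y^2 - 4*y) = (y - 5)*(y - 4)*(y^3 - 2*y^2 + y) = (y - 5)*(y - 4)*(y - 1)*(y^2 - y) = y*(y - 5)*(y - 4)*(y - 1)*(y - 1)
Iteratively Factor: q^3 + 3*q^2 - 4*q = (q + 4)*(q^2 - q) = q*(q + 4)*(q - 1)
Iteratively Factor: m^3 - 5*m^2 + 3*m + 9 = (m - 3)*(m^2 - 2*m - 3) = (m - 3)*(m + 1)*(m - 3)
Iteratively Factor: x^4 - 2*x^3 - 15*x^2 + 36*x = (x + 4)*(x^3 - 6*x^2 + 9*x) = (x - 3)*(x + 4)*(x^2 - 3*x) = x*(x - 3)*(x + 4)*(x - 3)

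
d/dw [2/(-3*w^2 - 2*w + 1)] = 4*(3*w + 1)/(3*w^2 + 2*w - 1)^2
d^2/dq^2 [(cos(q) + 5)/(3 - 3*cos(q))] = 2*(cos(q) + 2)/(cos(q) - 1)^2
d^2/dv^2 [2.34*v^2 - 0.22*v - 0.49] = 4.68000000000000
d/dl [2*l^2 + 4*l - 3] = 4*l + 4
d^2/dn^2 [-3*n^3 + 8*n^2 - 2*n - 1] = 16 - 18*n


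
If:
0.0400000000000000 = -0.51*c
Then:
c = -0.08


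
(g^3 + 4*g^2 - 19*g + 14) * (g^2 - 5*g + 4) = g^5 - g^4 - 35*g^3 + 125*g^2 - 146*g + 56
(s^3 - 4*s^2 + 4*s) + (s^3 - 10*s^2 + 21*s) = 2*s^3 - 14*s^2 + 25*s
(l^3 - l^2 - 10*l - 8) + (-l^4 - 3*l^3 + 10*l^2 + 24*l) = -l^4 - 2*l^3 + 9*l^2 + 14*l - 8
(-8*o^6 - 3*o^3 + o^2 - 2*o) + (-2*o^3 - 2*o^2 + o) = -8*o^6 - 5*o^3 - o^2 - o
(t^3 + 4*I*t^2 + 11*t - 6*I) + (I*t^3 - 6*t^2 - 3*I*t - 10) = t^3 + I*t^3 - 6*t^2 + 4*I*t^2 + 11*t - 3*I*t - 10 - 6*I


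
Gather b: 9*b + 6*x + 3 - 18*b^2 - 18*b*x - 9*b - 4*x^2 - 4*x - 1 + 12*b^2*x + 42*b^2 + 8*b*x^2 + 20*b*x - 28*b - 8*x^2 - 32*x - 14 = b^2*(12*x + 24) + b*(8*x^2 + 2*x - 28) - 12*x^2 - 30*x - 12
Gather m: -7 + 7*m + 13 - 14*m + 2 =8 - 7*m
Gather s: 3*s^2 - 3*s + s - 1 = 3*s^2 - 2*s - 1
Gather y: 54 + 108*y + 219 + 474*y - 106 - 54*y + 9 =528*y + 176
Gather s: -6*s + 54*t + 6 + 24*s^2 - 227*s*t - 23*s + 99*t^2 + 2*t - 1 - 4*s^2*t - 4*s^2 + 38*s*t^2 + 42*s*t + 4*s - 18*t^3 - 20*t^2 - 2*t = s^2*(20 - 4*t) + s*(38*t^2 - 185*t - 25) - 18*t^3 + 79*t^2 + 54*t + 5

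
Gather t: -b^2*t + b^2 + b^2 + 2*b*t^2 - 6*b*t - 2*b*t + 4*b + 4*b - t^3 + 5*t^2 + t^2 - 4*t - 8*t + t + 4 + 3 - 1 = 2*b^2 + 8*b - t^3 + t^2*(2*b + 6) + t*(-b^2 - 8*b - 11) + 6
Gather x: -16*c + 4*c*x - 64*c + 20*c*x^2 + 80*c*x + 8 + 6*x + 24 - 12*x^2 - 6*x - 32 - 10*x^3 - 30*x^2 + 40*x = -80*c - 10*x^3 + x^2*(20*c - 42) + x*(84*c + 40)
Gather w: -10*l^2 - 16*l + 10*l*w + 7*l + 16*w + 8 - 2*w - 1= -10*l^2 - 9*l + w*(10*l + 14) + 7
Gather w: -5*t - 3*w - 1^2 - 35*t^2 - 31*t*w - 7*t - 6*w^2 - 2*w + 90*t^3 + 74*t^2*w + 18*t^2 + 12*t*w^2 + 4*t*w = 90*t^3 - 17*t^2 - 12*t + w^2*(12*t - 6) + w*(74*t^2 - 27*t - 5) - 1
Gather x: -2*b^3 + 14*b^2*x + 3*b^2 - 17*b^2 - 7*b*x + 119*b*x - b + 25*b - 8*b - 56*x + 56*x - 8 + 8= -2*b^3 - 14*b^2 + 16*b + x*(14*b^2 + 112*b)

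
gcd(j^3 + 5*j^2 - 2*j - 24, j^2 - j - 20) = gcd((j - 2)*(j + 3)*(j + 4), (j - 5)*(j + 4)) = j + 4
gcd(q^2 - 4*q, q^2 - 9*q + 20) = q - 4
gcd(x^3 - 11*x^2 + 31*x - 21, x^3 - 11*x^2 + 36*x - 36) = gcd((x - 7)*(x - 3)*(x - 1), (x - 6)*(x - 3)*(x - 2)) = x - 3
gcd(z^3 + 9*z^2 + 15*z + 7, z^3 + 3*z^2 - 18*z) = 1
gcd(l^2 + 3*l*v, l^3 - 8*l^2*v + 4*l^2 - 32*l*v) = l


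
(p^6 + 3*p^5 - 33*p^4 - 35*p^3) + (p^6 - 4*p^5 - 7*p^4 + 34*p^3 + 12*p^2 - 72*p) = 2*p^6 - p^5 - 40*p^4 - p^3 + 12*p^2 - 72*p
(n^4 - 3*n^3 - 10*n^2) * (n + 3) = n^5 - 19*n^3 - 30*n^2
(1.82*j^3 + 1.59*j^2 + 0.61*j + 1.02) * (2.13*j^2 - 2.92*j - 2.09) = 3.8766*j^5 - 1.9277*j^4 - 7.1473*j^3 - 2.9317*j^2 - 4.2533*j - 2.1318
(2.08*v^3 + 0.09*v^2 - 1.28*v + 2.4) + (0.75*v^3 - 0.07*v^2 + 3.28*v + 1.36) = 2.83*v^3 + 0.02*v^2 + 2.0*v + 3.76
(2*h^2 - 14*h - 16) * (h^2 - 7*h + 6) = 2*h^4 - 28*h^3 + 94*h^2 + 28*h - 96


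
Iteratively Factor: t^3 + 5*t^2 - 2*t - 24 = (t + 3)*(t^2 + 2*t - 8) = (t - 2)*(t + 3)*(t + 4)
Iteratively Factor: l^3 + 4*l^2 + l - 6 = (l - 1)*(l^2 + 5*l + 6) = (l - 1)*(l + 2)*(l + 3)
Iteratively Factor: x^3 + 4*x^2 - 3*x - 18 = (x - 2)*(x^2 + 6*x + 9) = (x - 2)*(x + 3)*(x + 3)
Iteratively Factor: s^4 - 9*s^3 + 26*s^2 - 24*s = (s - 4)*(s^3 - 5*s^2 + 6*s) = (s - 4)*(s - 2)*(s^2 - 3*s) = s*(s - 4)*(s - 2)*(s - 3)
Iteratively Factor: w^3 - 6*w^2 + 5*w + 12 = (w - 4)*(w^2 - 2*w - 3) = (w - 4)*(w - 3)*(w + 1)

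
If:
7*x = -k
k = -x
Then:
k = 0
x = 0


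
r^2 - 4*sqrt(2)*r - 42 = (r - 7*sqrt(2))*(r + 3*sqrt(2))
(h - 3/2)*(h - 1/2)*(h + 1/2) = h^3 - 3*h^2/2 - h/4 + 3/8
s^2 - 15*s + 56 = (s - 8)*(s - 7)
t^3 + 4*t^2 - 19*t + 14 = (t - 2)*(t - 1)*(t + 7)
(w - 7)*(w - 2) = w^2 - 9*w + 14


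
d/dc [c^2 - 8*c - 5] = 2*c - 8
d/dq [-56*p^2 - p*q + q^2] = -p + 2*q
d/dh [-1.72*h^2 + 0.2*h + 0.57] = 0.2 - 3.44*h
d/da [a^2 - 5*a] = 2*a - 5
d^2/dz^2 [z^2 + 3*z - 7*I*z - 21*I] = 2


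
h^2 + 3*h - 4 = (h - 1)*(h + 4)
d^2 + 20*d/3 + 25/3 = (d + 5/3)*(d + 5)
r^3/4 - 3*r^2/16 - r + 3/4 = (r/4 + 1/2)*(r - 2)*(r - 3/4)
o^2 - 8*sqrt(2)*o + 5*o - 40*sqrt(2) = (o + 5)*(o - 8*sqrt(2))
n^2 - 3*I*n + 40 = (n - 8*I)*(n + 5*I)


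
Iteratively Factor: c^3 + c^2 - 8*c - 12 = (c + 2)*(c^2 - c - 6) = (c - 3)*(c + 2)*(c + 2)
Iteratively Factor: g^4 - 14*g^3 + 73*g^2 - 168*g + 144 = (g - 3)*(g^3 - 11*g^2 + 40*g - 48) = (g - 4)*(g - 3)*(g^2 - 7*g + 12) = (g - 4)^2*(g - 3)*(g - 3)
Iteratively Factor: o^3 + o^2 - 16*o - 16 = (o + 4)*(o^2 - 3*o - 4) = (o + 1)*(o + 4)*(o - 4)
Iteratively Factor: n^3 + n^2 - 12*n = (n - 3)*(n^2 + 4*n) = (n - 3)*(n + 4)*(n)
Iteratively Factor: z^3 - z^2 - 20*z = (z - 5)*(z^2 + 4*z) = (z - 5)*(z + 4)*(z)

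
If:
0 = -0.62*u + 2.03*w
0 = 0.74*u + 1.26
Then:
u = -1.70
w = -0.52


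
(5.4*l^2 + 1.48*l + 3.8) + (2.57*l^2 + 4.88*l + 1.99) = 7.97*l^2 + 6.36*l + 5.79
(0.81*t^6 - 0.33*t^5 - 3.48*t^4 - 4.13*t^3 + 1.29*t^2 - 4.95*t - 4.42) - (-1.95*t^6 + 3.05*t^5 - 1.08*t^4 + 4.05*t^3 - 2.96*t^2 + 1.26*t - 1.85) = 2.76*t^6 - 3.38*t^5 - 2.4*t^4 - 8.18*t^3 + 4.25*t^2 - 6.21*t - 2.57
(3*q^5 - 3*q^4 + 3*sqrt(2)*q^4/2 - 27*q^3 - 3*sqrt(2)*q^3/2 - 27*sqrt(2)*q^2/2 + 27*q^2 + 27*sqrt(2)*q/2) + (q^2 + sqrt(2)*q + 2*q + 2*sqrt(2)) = 3*q^5 - 3*q^4 + 3*sqrt(2)*q^4/2 - 27*q^3 - 3*sqrt(2)*q^3/2 - 27*sqrt(2)*q^2/2 + 28*q^2 + 2*q + 29*sqrt(2)*q/2 + 2*sqrt(2)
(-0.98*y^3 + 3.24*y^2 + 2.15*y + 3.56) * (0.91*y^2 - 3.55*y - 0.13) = -0.8918*y^5 + 6.4274*y^4 - 9.4181*y^3 - 4.8141*y^2 - 12.9175*y - 0.4628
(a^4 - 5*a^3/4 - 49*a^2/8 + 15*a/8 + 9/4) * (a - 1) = a^5 - 9*a^4/4 - 39*a^3/8 + 8*a^2 + 3*a/8 - 9/4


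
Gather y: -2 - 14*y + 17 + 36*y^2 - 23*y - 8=36*y^2 - 37*y + 7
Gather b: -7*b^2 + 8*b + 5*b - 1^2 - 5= -7*b^2 + 13*b - 6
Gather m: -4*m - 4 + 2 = -4*m - 2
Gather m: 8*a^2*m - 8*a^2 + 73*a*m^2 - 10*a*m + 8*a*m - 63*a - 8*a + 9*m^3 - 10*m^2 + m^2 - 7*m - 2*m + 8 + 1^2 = -8*a^2 - 71*a + 9*m^3 + m^2*(73*a - 9) + m*(8*a^2 - 2*a - 9) + 9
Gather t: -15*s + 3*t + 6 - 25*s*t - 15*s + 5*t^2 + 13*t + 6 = -30*s + 5*t^2 + t*(16 - 25*s) + 12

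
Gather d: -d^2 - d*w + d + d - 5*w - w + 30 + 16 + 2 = -d^2 + d*(2 - w) - 6*w + 48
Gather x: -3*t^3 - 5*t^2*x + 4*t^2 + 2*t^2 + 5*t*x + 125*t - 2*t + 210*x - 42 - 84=-3*t^3 + 6*t^2 + 123*t + x*(-5*t^2 + 5*t + 210) - 126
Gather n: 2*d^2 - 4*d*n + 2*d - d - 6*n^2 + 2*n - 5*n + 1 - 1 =2*d^2 + d - 6*n^2 + n*(-4*d - 3)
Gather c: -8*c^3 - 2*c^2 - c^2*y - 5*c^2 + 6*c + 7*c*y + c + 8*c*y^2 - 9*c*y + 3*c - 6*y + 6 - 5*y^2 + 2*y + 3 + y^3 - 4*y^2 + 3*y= -8*c^3 + c^2*(-y - 7) + c*(8*y^2 - 2*y + 10) + y^3 - 9*y^2 - y + 9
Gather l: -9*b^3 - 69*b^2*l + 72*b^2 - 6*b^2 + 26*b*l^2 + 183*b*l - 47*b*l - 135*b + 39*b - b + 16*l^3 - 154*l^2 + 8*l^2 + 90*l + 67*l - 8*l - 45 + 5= -9*b^3 + 66*b^2 - 97*b + 16*l^3 + l^2*(26*b - 146) + l*(-69*b^2 + 136*b + 149) - 40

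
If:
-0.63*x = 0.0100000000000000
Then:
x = -0.02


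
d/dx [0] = 0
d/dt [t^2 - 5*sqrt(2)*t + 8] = 2*t - 5*sqrt(2)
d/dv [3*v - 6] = 3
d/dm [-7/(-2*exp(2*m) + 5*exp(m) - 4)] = (35 - 28*exp(m))*exp(m)/(2*exp(2*m) - 5*exp(m) + 4)^2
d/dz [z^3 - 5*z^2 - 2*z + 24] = 3*z^2 - 10*z - 2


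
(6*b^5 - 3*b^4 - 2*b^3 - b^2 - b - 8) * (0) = 0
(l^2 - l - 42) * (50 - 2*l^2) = -2*l^4 + 2*l^3 + 134*l^2 - 50*l - 2100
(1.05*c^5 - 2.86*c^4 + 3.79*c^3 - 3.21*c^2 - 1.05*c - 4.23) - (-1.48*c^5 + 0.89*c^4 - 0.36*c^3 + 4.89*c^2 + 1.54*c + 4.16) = 2.53*c^5 - 3.75*c^4 + 4.15*c^3 - 8.1*c^2 - 2.59*c - 8.39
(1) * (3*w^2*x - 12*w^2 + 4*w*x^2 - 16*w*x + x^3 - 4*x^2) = 3*w^2*x - 12*w^2 + 4*w*x^2 - 16*w*x + x^3 - 4*x^2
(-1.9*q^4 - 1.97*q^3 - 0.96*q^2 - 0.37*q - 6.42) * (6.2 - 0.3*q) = 0.57*q^5 - 11.189*q^4 - 11.926*q^3 - 5.841*q^2 - 0.368*q - 39.804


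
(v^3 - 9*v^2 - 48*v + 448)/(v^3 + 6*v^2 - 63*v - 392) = (v - 8)/(v + 7)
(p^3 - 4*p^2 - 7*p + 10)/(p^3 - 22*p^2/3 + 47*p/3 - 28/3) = 3*(p^2 - 3*p - 10)/(3*p^2 - 19*p + 28)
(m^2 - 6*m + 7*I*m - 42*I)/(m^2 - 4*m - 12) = (m + 7*I)/(m + 2)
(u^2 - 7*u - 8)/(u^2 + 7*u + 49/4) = 4*(u^2 - 7*u - 8)/(4*u^2 + 28*u + 49)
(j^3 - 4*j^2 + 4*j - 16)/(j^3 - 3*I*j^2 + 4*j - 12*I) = (j - 4)/(j - 3*I)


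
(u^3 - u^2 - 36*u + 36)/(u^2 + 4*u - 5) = (u^2 - 36)/(u + 5)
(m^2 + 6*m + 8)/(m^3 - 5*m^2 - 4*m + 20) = (m + 4)/(m^2 - 7*m + 10)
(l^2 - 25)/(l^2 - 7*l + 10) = (l + 5)/(l - 2)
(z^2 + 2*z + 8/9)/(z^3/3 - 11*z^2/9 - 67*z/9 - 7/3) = (9*z^2 + 18*z + 8)/(3*z^3 - 11*z^2 - 67*z - 21)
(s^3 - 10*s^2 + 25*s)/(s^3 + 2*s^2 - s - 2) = s*(s^2 - 10*s + 25)/(s^3 + 2*s^2 - s - 2)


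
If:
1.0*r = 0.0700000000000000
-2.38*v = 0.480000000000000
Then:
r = 0.07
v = -0.20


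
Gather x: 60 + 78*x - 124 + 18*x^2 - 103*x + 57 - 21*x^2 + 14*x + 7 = -3*x^2 - 11*x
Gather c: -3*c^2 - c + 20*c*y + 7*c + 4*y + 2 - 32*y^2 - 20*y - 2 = -3*c^2 + c*(20*y + 6) - 32*y^2 - 16*y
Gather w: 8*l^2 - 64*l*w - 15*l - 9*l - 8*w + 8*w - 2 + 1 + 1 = 8*l^2 - 64*l*w - 24*l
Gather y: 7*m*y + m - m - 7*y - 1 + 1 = y*(7*m - 7)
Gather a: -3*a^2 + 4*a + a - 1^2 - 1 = -3*a^2 + 5*a - 2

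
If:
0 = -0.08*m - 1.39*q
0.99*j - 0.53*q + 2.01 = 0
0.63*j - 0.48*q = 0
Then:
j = -6.83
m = 155.71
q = -8.96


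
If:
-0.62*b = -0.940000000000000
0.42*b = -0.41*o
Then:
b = 1.52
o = -1.55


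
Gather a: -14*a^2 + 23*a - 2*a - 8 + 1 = -14*a^2 + 21*a - 7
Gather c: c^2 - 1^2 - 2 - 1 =c^2 - 4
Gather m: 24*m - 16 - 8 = 24*m - 24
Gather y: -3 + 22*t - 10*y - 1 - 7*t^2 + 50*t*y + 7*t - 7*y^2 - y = -7*t^2 + 29*t - 7*y^2 + y*(50*t - 11) - 4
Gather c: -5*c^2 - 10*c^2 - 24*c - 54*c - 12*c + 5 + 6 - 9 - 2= -15*c^2 - 90*c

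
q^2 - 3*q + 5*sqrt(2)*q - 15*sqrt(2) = (q - 3)*(q + 5*sqrt(2))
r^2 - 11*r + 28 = (r - 7)*(r - 4)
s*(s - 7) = s^2 - 7*s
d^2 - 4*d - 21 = (d - 7)*(d + 3)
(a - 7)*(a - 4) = a^2 - 11*a + 28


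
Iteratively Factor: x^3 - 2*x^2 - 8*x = (x - 4)*(x^2 + 2*x) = x*(x - 4)*(x + 2)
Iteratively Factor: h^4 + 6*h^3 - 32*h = (h + 4)*(h^3 + 2*h^2 - 8*h) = (h + 4)^2*(h^2 - 2*h) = h*(h + 4)^2*(h - 2)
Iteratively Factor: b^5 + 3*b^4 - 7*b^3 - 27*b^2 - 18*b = (b)*(b^4 + 3*b^3 - 7*b^2 - 27*b - 18) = b*(b + 3)*(b^3 - 7*b - 6) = b*(b + 1)*(b + 3)*(b^2 - b - 6) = b*(b - 3)*(b + 1)*(b + 3)*(b + 2)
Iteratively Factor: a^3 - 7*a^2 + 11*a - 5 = (a - 5)*(a^2 - 2*a + 1) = (a - 5)*(a - 1)*(a - 1)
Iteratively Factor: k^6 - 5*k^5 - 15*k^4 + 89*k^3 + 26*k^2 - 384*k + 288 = (k + 3)*(k^5 - 8*k^4 + 9*k^3 + 62*k^2 - 160*k + 96) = (k + 3)^2*(k^4 - 11*k^3 + 42*k^2 - 64*k + 32) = (k - 1)*(k + 3)^2*(k^3 - 10*k^2 + 32*k - 32) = (k - 2)*(k - 1)*(k + 3)^2*(k^2 - 8*k + 16) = (k - 4)*(k - 2)*(k - 1)*(k + 3)^2*(k - 4)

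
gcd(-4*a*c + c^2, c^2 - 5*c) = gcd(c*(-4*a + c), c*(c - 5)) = c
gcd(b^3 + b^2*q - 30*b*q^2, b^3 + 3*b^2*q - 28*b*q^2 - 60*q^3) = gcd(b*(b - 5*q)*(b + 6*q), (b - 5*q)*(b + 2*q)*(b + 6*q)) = -b^2 - b*q + 30*q^2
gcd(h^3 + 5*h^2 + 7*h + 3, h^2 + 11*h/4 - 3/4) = h + 3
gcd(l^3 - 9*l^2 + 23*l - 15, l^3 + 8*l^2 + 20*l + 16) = 1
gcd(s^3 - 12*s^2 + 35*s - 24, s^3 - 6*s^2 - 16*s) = s - 8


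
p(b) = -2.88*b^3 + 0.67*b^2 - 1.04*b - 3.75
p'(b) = -8.64*b^2 + 1.34*b - 1.04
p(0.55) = -4.60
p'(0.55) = -2.92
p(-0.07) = -3.67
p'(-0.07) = -1.18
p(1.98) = -25.54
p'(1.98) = -32.26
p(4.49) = -255.61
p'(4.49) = -169.21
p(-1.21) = 3.59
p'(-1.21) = -15.31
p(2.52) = -48.20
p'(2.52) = -52.53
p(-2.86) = 72.08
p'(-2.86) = -75.54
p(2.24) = -35.09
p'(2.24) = -41.39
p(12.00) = -4896.39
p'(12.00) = -1229.12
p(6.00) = -607.95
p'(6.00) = -304.04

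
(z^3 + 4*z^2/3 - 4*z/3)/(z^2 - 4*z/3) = (3*z^2 + 4*z - 4)/(3*z - 4)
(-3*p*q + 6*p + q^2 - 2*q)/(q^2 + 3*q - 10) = (-3*p + q)/(q + 5)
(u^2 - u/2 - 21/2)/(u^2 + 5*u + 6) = (u - 7/2)/(u + 2)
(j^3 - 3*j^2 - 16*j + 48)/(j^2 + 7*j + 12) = (j^2 - 7*j + 12)/(j + 3)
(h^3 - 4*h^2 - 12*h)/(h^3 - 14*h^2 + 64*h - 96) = h*(h + 2)/(h^2 - 8*h + 16)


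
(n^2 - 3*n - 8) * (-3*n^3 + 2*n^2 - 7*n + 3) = -3*n^5 + 11*n^4 + 11*n^3 + 8*n^2 + 47*n - 24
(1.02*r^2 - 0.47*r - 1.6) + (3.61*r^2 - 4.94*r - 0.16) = 4.63*r^2 - 5.41*r - 1.76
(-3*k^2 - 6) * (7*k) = -21*k^3 - 42*k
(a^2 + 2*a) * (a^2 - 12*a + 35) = a^4 - 10*a^3 + 11*a^2 + 70*a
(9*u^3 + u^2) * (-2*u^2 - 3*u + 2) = -18*u^5 - 29*u^4 + 15*u^3 + 2*u^2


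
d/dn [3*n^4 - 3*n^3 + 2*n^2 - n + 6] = 12*n^3 - 9*n^2 + 4*n - 1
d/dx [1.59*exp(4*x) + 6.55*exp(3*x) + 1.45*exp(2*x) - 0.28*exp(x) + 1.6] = (6.36*exp(3*x) + 19.65*exp(2*x) + 2.9*exp(x) - 0.28)*exp(x)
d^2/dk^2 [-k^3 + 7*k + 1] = -6*k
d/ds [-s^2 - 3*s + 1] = -2*s - 3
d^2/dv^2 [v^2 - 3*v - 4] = 2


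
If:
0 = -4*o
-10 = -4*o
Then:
No Solution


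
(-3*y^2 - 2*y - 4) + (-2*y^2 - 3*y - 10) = -5*y^2 - 5*y - 14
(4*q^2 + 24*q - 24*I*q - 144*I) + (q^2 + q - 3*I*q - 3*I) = 5*q^2 + 25*q - 27*I*q - 147*I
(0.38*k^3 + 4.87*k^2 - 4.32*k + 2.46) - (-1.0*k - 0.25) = 0.38*k^3 + 4.87*k^2 - 3.32*k + 2.71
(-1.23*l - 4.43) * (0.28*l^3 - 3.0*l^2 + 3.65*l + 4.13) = -0.3444*l^4 + 2.4496*l^3 + 8.8005*l^2 - 21.2494*l - 18.2959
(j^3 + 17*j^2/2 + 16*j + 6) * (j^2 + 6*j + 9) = j^5 + 29*j^4/2 + 76*j^3 + 357*j^2/2 + 180*j + 54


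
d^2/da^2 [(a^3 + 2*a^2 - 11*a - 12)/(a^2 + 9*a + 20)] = 64/(a^3 + 15*a^2 + 75*a + 125)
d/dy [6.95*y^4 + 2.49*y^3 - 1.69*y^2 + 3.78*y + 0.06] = 27.8*y^3 + 7.47*y^2 - 3.38*y + 3.78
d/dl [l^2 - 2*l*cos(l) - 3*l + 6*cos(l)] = 2*l*sin(l) + 2*l - 6*sin(l) - 2*cos(l) - 3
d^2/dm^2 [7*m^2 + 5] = 14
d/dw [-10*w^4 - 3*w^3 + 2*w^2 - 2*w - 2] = -40*w^3 - 9*w^2 + 4*w - 2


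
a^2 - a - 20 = (a - 5)*(a + 4)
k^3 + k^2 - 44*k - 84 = (k - 7)*(k + 2)*(k + 6)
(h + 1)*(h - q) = h^2 - h*q + h - q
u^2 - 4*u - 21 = (u - 7)*(u + 3)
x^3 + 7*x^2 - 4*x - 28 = (x - 2)*(x + 2)*(x + 7)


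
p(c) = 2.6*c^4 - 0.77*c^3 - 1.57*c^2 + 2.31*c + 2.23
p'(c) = 10.4*c^3 - 2.31*c^2 - 3.14*c + 2.31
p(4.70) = 1167.18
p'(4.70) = 1016.28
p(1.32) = 8.67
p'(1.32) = 18.06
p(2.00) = 36.01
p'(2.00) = 69.99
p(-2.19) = 57.54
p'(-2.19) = -111.13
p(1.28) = 7.98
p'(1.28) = 16.32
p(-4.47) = 1067.32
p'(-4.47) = -958.68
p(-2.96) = 201.20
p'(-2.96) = -278.35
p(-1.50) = 10.99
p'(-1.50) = -33.28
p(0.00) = 2.23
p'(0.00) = 2.31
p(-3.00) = 212.56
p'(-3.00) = -289.86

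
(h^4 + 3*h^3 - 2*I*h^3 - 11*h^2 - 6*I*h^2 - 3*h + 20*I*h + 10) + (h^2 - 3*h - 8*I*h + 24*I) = h^4 + 3*h^3 - 2*I*h^3 - 10*h^2 - 6*I*h^2 - 6*h + 12*I*h + 10 + 24*I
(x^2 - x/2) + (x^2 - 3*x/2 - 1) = 2*x^2 - 2*x - 1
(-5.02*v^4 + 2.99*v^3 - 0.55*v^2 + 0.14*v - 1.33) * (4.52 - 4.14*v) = 20.7828*v^5 - 35.069*v^4 + 15.7918*v^3 - 3.0656*v^2 + 6.139*v - 6.0116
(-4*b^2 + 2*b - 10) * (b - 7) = -4*b^3 + 30*b^2 - 24*b + 70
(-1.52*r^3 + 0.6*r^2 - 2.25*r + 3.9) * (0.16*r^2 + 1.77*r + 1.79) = -0.2432*r^5 - 2.5944*r^4 - 2.0188*r^3 - 2.2845*r^2 + 2.8755*r + 6.981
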